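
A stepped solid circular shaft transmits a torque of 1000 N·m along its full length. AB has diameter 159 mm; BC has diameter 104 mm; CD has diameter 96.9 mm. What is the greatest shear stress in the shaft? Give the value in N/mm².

Under the same torque, τ_max = 16T/(πd³) is largest where d is smallest — segment CD (d = 96.9 mm).
τ_max = 16·1000/(π·(0.0969)³) = 5.598×10^6 Pa.

5.60 N/mm²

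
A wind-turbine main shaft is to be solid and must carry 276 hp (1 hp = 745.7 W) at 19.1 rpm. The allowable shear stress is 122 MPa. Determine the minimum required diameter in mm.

ω = 2π·19.1/60 = 2.000 rad/s, so T = P/ω = 276×745.7 / 2.000 = 102900 N·m.
For a solid shaft τ_max = 16T/(πd³), so d = (16T/(π τ_allow))^(1/3) = (16·102900/(π·1.22×10^8))^(1/3) = 0.1626 m.

163 mm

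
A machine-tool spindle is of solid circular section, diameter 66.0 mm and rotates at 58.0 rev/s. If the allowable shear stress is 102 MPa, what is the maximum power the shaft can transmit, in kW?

2100 kW

J = πd⁴/32 = π(0.0660)⁴/32 = 1.863×10^-6 m⁴.
T_max = τ_allow·J/r = 1.02×10^8 × 1.863×10^-6 / 0.0330 = 5758 N·m.
ω = 2π·58.0 = 364.4 rad/s, so P_max = T_max·ω = 2.098×10^6 W.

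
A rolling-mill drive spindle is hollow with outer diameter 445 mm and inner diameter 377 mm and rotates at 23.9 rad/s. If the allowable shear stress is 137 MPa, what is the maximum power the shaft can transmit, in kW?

27500 kW

J = π(d_o⁴ − d_i⁴)/32 = π(0.445⁴ − 0.377⁴)/32 = 1.867×10^-3 m⁴.
T_max = τ_allow·J/r = 1.37×10^8 × 1.867×10^-3 / 0.223 = 1.149e6 N·m.
ω = 23.9 rad/s, so P_max = T_max·ω = 2.747×10^7 W.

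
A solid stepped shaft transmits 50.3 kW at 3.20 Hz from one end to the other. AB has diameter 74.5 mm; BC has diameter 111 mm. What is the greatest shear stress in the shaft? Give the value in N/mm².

ω = 2π·3.20 = 20.11 rad/s, so T = P/ω = 50.3×10³ / 20.11 = 2502 N·m.
Under the same torque, τ_max = 16T/(πd³) is largest where d is smallest — segment AB (d = 74.5 mm).
τ_max = 16·2502/(π·(0.0745)³) = 3.081×10^7 Pa.

30.8 N/mm²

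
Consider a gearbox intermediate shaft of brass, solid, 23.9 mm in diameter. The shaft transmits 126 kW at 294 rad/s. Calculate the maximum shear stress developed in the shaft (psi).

ω = 294 rad/s, so T = P/ω = 126×10³ / 294.0 = 428.6 N·m.
J = πd⁴/32 = π(0.0239)⁴/32 = 3.203×10^-8 m⁴.
τ_max = T·r/J = 428.6 × 0.0119 / 3.203×10^-8 = 1.599×10^8 Pa.

23200 psi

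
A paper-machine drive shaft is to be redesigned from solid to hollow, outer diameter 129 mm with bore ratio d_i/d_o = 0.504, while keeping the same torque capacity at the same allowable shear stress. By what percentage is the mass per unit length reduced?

Equal τ_max and T ⇒ the solid shaft needs d_s³ = d_o³(1−k⁴), so d_s = 129·(1−0.504⁴)^(1/3) = 126.2 mm.
Area ratio A_h/A_s = d_o²(1−k²)/d_s² = (1−k²)/(1−k⁴)^(2/3) = 0.7799.
Mass saving = 1 − 0.7799 = 22.0 %.

22.0 %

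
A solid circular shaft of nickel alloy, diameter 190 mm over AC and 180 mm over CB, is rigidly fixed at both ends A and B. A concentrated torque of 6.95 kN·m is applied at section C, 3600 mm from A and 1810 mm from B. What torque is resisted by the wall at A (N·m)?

2670 N·m

Compatibility: T_A·a/J_AC = T_B·b/J_CB with T_A + T_B = T₀.
J_AC = 1.28×10^-4 m⁴, J_CB = 1.03×10^-4 m⁴, so T_A = T₀·(J_AC/a)/((J_AC/a)+(J_CB/b)) = 2671 N·m, T_B = 4279 N·m.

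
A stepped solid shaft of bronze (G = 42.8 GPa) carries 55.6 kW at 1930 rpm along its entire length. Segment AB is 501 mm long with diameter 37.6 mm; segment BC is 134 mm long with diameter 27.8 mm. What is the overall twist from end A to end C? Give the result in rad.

ω = 2π·1930/60 = 202.1 rad/s, so T = P/ω = 55.6×10³ / 202.1 = 275.1 N·m.
J_AB = π(0.0376)⁴/32 = 1.96×10^-7 m⁴; J_BC = π(0.0278)⁴/32 = 5.86×10^-8 m⁴.
θ = (T/G)·Σ L_i/J_i = (275.1/42.8×10⁹)·(0.501/1.96×10^-7 + 0.134/5.86×10^-8) = 0.03110 rad.

0.0311 rad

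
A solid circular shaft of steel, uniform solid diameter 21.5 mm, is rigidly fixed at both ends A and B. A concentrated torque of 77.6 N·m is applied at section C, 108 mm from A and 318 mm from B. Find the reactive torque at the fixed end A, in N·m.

57.9 N·m

With uniform GJ and both ends fixed, compatibility θ_AC = θ_CB gives T_A·a = T_B·b, together with T_A + T_B = T₀.
T_A = T₀·b/(a+b) = 77.60·318/426.0 = 57.93 N·m; T_B = 19.67 N·m.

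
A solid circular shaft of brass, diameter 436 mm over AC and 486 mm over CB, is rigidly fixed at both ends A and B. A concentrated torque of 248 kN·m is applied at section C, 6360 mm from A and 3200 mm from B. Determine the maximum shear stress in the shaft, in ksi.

Compatibility: T_A·a/J_AC = T_B·b/J_CB with T_A + T_B = T₀.
J_AC = 3.55×10^-3 m⁴, J_CB = 5.48×10^-3 m⁴, so T_A = T₀·(J_AC/a)/((J_AC/a)+(J_CB/b)) = 60960 N·m, T_B = 187000 N·m.
τ in each portion: τ_AC = 3.75×10^6 Pa, τ_CB = 8.30×10^6 Pa; maximum is in CB.
τ_max = T_CB·r/J = 187000·0.243/5.48×10^-3 = 8.299×10^6 Pa.

1.20 ksi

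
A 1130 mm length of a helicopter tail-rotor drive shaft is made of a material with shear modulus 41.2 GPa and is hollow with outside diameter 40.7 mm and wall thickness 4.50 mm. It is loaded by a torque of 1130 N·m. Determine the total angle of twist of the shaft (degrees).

10.4°

J = π(d_o⁴ − d_i⁴)/32 = π(0.0407⁴ − 0.0317⁴)/32 = 1.703×10^-7 m⁴.
θ = T·L/(G·J) = 1130 × 1.13 / (41.2×10⁹ × 1.703×10^-7) = 0.1820 rad.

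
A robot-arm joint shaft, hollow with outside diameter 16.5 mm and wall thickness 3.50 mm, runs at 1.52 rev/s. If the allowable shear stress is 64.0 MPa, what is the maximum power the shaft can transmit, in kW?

J = π(d_o⁴ − d_i⁴)/32 = π(0.0165⁴ − 0.00950⁴)/32 = 6.477×10^-9 m⁴.
T_max = τ_allow·J/r = 6.40×10^7 × 6.477×10^-9 / 0.00825 = 50.25 N·m.
ω = 2π·1.52 = 9.550 rad/s, so P_max = T_max·ω = 479.9 W.

0.480 kW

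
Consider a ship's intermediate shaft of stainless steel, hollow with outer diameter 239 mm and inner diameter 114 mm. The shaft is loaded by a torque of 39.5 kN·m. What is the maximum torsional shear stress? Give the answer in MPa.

15.5 MPa

J = π(d_o⁴ − d_i⁴)/32 = π(0.239⁴ − 0.114⁴)/32 = 3.037×10^-4 m⁴.
τ_max = T·r/J = 39500 × 0.119 / 3.037×10^-4 = 1.554×10^7 Pa.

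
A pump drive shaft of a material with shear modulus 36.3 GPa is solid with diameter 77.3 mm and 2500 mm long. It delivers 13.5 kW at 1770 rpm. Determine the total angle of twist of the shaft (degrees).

0.0820°

ω = 2π·1770/60 = 185.4 rad/s, so T = P/ω = 13.5×10³ / 185.4 = 72.83 N·m.
J = πd⁴/32 = π(0.0773)⁴/32 = 3.505×10^-6 m⁴.
θ = T·L/(G·J) = 72.83 × 2.50 / (36.3×10⁹ × 3.505×10^-6) = 1.431×10^-3 rad.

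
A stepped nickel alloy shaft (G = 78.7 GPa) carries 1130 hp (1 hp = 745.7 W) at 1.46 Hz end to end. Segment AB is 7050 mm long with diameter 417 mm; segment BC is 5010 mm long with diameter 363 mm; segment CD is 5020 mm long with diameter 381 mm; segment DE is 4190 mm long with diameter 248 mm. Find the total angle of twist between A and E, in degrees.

1.27°

ω = 2π·1.46 = 9.173 rad/s, so T = P/ω = 1130×745.7 / 9.173 = 91860 N·m.
J_AB = π(0.417)⁴/32 = 2.97×10^-3 m⁴; J_BC = π(0.363)⁴/32 = 1.70×10^-3 m⁴; J_CD = π(0.381)⁴/32 = 2.07×10^-3 m⁴; J_DE = π(0.248)⁴/32 = 3.71×10^-4 m⁴.
θ = (T/G)·Σ L_i/J_i = (91860/78.7×10⁹)·(7.05/2.97×10^-3 + 5.01/1.70×10^-3 + 5.02/2.07×10^-3 + 4.19/3.71×10^-4) = 0.02220 rad.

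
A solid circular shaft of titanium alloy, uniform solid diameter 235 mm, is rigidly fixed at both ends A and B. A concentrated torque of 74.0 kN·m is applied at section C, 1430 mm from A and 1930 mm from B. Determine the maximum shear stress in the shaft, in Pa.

With uniform GJ and both ends fixed, compatibility θ_AC = θ_CB gives T_A·a = T_B·b, together with T_A + T_B = T₀.
T_A = T₀·b/(a+b) = 74000·1930/3360 = 42510 N·m; T_B = 31490 N·m.
τ in each portion: τ_AC = 1.67×10^7 Pa, τ_CB = 1.24×10^7 Pa; maximum is in AC.
τ_max = T_AC·r/J = 42510·0.117/2.99×10^-4 = 1.668×10^7 Pa.

1.67e7 Pa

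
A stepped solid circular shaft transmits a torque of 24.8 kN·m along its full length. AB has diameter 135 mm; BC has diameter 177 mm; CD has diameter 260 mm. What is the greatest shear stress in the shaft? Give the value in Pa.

5.13e7 Pa

Under the same torque, τ_max = 16T/(πd³) is largest where d is smallest — segment AB (d = 135 mm).
τ_max = 16·24800/(π·(0.135)³) = 5.134×10^7 Pa.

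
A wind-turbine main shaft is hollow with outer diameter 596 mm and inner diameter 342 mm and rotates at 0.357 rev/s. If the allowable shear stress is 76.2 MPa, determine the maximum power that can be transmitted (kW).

6330 kW

J = π(d_o⁴ − d_i⁴)/32 = π(0.596⁴ − 0.342⁴)/32 = 0.01104 m⁴.
T_max = τ_allow·J/r = 7.62×10^7 × 0.01104 / 0.298 = 2.824e6 N·m.
ω = 2π·0.357 = 2.243 rad/s, so P_max = T_max·ω = 6.335×10^6 W.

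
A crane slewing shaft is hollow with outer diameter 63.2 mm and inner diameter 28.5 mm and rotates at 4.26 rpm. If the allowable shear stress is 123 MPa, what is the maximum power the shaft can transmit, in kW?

2.61 kW

J = π(d_o⁴ − d_i⁴)/32 = π(0.0632⁴ − 0.0285⁴)/32 = 1.502×10^-6 m⁴.
T_max = τ_allow·J/r = 1.23×10^8 × 1.502×10^-6 / 0.0316 = 5844 N·m.
ω = 2π·4.26/60 = 0.4461 rad/s, so P_max = T_max·ω = 2607 W.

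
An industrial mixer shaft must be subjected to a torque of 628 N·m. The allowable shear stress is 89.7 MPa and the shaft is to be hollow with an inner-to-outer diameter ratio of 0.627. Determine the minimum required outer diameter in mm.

34.8 mm

For a hollow shaft with d_i/d_o = 0.627: τ_max = 16T/(π d_o³ (1−k⁴)), so d_o = [16T/(π τ_allow (1−k⁴))]^(1/3) = [16·628.0/(π·8.97×10^7·0.8454)]^(1/3) = 0.03481 m.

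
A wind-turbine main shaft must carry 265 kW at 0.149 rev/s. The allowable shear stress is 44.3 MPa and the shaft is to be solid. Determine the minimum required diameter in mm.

319 mm

ω = 2π·0.149 = 0.9362 rad/s, so T = P/ω = 265×10³ / 0.9362 = 283100 N·m.
For a solid shaft τ_max = 16T/(πd³), so d = (16T/(π τ_allow))^(1/3) = (16·283100/(π·4.43×10^7))^(1/3) = 0.3193 m.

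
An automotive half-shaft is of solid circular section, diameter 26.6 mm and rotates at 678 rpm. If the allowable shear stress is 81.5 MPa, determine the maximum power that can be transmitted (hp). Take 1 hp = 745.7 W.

28.7 hp

J = πd⁴/32 = π(0.0266)⁴/32 = 4.915×10^-8 m⁴.
T_max = τ_allow·J/r = 8.15×10^7 × 4.915×10^-8 / 0.0133 = 301.2 N·m.
ω = 2π·678/60 = 71.00 rad/s, so P_max = T_max·ω = 2.138×10^4 W.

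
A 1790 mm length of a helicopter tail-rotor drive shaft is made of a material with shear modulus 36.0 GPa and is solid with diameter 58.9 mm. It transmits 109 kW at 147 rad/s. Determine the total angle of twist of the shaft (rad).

0.0312 rad

ω = 147 rad/s, so T = P/ω = 109×10³ / 147.0 = 741.5 N·m.
J = πd⁴/32 = π(0.0589)⁴/32 = 1.182×10^-6 m⁴.
θ = T·L/(G·J) = 741.5 × 1.79 / (36.0×10⁹ × 1.182×10^-6) = 0.03120 rad.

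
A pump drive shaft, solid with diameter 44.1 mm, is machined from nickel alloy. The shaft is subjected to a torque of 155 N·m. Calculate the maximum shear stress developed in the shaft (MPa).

J = πd⁴/32 = π(0.0441)⁴/32 = 3.713×10^-7 m⁴.
τ_max = T·r/J = 155.0 × 0.0221 / 3.713×10^-7 = 9.204×10^6 Pa.

9.20 MPa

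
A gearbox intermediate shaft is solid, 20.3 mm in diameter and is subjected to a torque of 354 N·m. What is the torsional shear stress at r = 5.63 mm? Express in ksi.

J = πd⁴/32 = π(0.0203)⁴/32 = 1.667×10^-8 m⁴.
Shear stress varies linearly with radius: τ = T·r/J = 354.0 × 0.00563 / 1.667×10^-8 = 1.195×10^8 Pa.

17.3 ksi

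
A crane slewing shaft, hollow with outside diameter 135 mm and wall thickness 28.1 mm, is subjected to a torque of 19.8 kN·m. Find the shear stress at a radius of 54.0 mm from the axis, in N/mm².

37.1 N/mm²

J = π(d_o⁴ − d_i⁴)/32 = π(0.135⁴ − 0.0788⁴)/32 = 2.882×10^-5 m⁴.
Shear stress varies linearly with radius: τ = T·r/J = 19800 × 0.0540 / 2.882×10^-5 = 3.709×10^7 Pa.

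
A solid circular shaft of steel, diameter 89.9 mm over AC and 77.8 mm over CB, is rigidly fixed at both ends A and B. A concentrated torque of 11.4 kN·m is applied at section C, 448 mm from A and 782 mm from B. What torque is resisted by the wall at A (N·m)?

8630 N·m

Compatibility: T_A·a/J_AC = T_B·b/J_CB with T_A + T_B = T₀.
J_AC = 6.41×10^-6 m⁴, J_CB = 3.60×10^-6 m⁴, so T_A = T₀·(J_AC/a)/((J_AC/a)+(J_CB/b)) = 8628 N·m, T_B = 2772 N·m.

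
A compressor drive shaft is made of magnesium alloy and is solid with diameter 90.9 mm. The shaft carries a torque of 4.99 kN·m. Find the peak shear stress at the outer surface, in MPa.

J = πd⁴/32 = π(0.0909)⁴/32 = 6.703×10^-6 m⁴.
τ_max = T·r/J = 4990 × 0.0455 / 6.703×10^-6 = 3.384×10^7 Pa.

33.8 MPa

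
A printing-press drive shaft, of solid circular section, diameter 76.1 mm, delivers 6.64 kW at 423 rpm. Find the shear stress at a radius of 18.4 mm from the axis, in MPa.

ω = 2π·423/60 = 44.30 rad/s, so T = P/ω = 6.64×10³ / 44.30 = 149.9 N·m.
J = πd⁴/32 = π(0.0761)⁴/32 = 3.293×10^-6 m⁴.
Shear stress varies linearly with radius: τ = T·r/J = 149.9 × 0.0184 / 3.293×10^-6 = 8.377×10^5 Pa.

0.838 MPa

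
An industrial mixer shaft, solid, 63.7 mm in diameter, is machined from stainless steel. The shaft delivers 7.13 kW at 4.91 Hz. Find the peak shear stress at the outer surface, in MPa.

4.55 MPa

ω = 2π·4.91 = 30.85 rad/s, so T = P/ω = 7.13×10³ / 30.85 = 231.1 N·m.
J = πd⁴/32 = π(0.0637)⁴/32 = 1.616×10^-6 m⁴.
τ_max = T·r/J = 231.1 × 0.0319 / 1.616×10^-6 = 4.554×10^6 Pa.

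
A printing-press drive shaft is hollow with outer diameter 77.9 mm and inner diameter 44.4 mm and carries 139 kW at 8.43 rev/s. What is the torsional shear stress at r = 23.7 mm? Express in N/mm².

19.2 N/mm²

ω = 2π·8.43 = 52.97 rad/s, so T = P/ω = 139×10³ / 52.97 = 2624 N·m.
J = π(d_o⁴ − d_i⁴)/32 = π(0.0779⁴ − 0.0444⁴)/32 = 3.234×10^-6 m⁴.
Shear stress varies linearly with radius: τ = T·r/J = 2624 × 0.0237 / 3.234×10^-6 = 1.923×10^7 Pa.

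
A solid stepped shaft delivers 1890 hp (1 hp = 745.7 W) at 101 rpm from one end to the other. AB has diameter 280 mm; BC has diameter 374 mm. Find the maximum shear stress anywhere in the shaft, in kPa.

30900 kPa

ω = 2π·101/60 = 10.58 rad/s, so T = P/ω = 1890×745.7 / 10.58 = 133300 N·m.
Under the same torque, τ_max = 16T/(πd³) is largest where d is smallest — segment AB (d = 280 mm).
τ_max = 16·133300/(π·(0.280)³) = 3.092×10^7 Pa.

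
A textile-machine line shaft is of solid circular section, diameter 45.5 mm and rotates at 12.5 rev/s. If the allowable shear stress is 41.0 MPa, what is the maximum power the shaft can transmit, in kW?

59.6 kW

J = πd⁴/32 = π(0.0455)⁴/32 = 4.208×10^-7 m⁴.
T_max = τ_allow·J/r = 4.10×10^7 × 4.208×10^-7 / 0.0227 = 758.3 N·m.
ω = 2π·12.5 = 78.54 rad/s, so P_max = T_max·ω = 5.956×10^4 W.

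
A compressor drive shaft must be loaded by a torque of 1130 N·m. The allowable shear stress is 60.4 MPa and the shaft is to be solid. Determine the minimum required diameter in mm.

For a solid shaft τ_max = 16T/(πd³), so d = (16T/(π τ_allow))^(1/3) = (16·1130/(π·6.04×10^7))^(1/3) = 0.04567 m.

45.7 mm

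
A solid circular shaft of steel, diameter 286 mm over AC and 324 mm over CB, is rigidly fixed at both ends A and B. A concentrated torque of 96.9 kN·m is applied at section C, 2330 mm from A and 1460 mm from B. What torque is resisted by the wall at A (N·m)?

Compatibility: T_A·a/J_AC = T_B·b/J_CB with T_A + T_B = T₀.
J_AC = 6.57×10^-4 m⁴, J_CB = 1.08×10^-3 m⁴, so T_A = T₀·(J_AC/a)/((J_AC/a)+(J_CB/b)) = 26700 N·m, T_B = 70200 N·m.

26700 N·m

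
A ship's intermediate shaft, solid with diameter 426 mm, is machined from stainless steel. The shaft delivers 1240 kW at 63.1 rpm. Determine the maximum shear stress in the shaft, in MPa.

ω = 2π·63.1/60 = 6.608 rad/s, so T = P/ω = 1240×10³ / 6.608 = 187700 N·m.
J = πd⁴/32 = π(0.426)⁴/32 = 3.233×10^-3 m⁴.
τ_max = T·r/J = 187700 × 0.213 / 3.233×10^-3 = 1.236×10^7 Pa.

12.4 MPa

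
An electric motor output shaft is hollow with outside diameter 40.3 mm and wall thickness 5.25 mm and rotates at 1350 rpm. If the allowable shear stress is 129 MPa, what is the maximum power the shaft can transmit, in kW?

J = π(d_o⁴ − d_i⁴)/32 = π(0.0403⁴ − 0.0298⁴)/32 = 1.815×10^-7 m⁴.
T_max = τ_allow·J/r = 1.29×10^8 × 1.815×10^-7 / 0.0201 = 1162 N·m.
ω = 2π·1350/60 = 141.4 rad/s, so P_max = T_max·ω = 1.643×10^5 W.

164 kW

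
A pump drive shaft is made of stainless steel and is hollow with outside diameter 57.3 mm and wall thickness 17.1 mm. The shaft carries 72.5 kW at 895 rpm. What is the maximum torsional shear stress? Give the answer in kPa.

ω = 2π·895/60 = 93.72 rad/s, so T = P/ω = 72.5×10³ / 93.72 = 773.5 N·m.
J = π(d_o⁴ − d_i⁴)/32 = π(0.0573⁴ − 0.0231⁴)/32 = 1.030×10^-6 m⁴.
τ_max = T·r/J = 773.5 × 0.0286 / 1.030×10^-6 = 2.151×10^7 Pa.

21500 kPa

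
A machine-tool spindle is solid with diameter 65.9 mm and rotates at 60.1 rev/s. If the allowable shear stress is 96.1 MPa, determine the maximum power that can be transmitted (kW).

J = πd⁴/32 = π(0.0659)⁴/32 = 1.852×10^-6 m⁴.
T_max = τ_allow·J/r = 9.61×10^7 × 1.852×10^-6 / 0.0330 = 5400 N·m.
ω = 2π·60.1 = 377.6 rad/s, so P_max = T_max·ω = 2.039×10^6 W.

2040 kW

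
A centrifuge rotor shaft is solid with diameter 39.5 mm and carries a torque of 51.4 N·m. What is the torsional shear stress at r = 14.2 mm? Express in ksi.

0.443 ksi

J = πd⁴/32 = π(0.0395)⁴/32 = 2.390×10^-7 m⁴.
Shear stress varies linearly with radius: τ = T·r/J = 51.40 × 0.0142 / 2.390×10^-7 = 3.054×10^6 Pa.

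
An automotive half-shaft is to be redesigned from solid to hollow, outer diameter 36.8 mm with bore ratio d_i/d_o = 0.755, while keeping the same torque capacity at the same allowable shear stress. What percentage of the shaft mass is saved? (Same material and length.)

Equal τ_max and T ⇒ the solid shaft needs d_s³ = d_o³(1−k⁴), so d_s = 36.8·(1−0.755⁴)^(1/3) = 32.28 mm.
Area ratio A_h/A_s = d_o²(1−k²)/d_s² = (1−k²)/(1−k⁴)^(2/3) = 0.5587.
Mass saving = 1 − 0.5587 = 44.1 %.

44.1 %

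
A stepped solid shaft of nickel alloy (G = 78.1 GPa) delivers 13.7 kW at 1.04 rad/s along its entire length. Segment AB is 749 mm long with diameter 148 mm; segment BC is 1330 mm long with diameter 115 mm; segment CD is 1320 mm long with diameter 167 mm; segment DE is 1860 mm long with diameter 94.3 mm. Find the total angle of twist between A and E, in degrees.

ω = 1.04 rad/s, so T = P/ω = 13.7×10³ / 1.040 = 13170 N·m.
J_AB = π(0.148)⁴/32 = 4.71×10^-5 m⁴; J_BC = π(0.115)⁴/32 = 1.72×10^-5 m⁴; J_CD = π(0.167)⁴/32 = 7.64×10^-5 m⁴; J_DE = π(0.0943)⁴/32 = 7.76×10^-6 m⁴.
θ = (T/G)·Σ L_i/J_i = (13170/78.1×10⁹)·(0.749/4.71×10^-5 + 1.33/1.72×10^-5 + 1.32/7.64×10^-5 + 1.86/7.76×10^-6) = 0.05907 rad.

3.38°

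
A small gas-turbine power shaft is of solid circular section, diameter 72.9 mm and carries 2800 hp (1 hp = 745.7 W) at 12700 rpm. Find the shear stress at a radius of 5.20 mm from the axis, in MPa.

2.94 MPa

ω = 2π·12700/60 = 1330 rad/s, so T = P/ω = 2800×745.7 / 1330 = 1570 N·m.
J = πd⁴/32 = π(0.0729)⁴/32 = 2.773×10^-6 m⁴.
Shear stress varies linearly with radius: τ = T·r/J = 1570 × 0.00520 / 2.773×10^-6 = 2.944×10^6 Pa.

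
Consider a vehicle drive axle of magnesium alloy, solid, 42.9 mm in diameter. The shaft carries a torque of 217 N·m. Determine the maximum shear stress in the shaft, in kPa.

14000 kPa

J = πd⁴/32 = π(0.0429)⁴/32 = 3.325×10^-7 m⁴.
τ_max = T·r/J = 217.0 × 0.0215 / 3.325×10^-7 = 1.400×10^7 Pa.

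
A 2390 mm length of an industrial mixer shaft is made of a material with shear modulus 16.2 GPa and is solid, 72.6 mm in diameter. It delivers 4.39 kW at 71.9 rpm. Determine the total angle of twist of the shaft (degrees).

1.81°

ω = 2π·71.9/60 = 7.529 rad/s, so T = P/ω = 4.39×10³ / 7.529 = 583.1 N·m.
J = πd⁴/32 = π(0.0726)⁴/32 = 2.727×10^-6 m⁴.
θ = T·L/(G·J) = 583.1 × 2.39 / (16.2×10⁹ × 2.727×10^-6) = 0.03154 rad.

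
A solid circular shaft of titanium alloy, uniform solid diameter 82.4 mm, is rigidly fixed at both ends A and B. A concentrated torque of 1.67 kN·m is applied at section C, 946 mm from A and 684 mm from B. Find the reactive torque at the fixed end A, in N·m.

With uniform GJ and both ends fixed, compatibility θ_AC = θ_CB gives T_A·a = T_B·b, together with T_A + T_B = T₀.
T_A = T₀·b/(a+b) = 1670·684/1630 = 700.8 N·m; T_B = 969.2 N·m.

701 N·m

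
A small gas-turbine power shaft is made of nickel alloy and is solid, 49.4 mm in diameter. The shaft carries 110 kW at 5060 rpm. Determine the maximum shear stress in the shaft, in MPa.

ω = 2π·5060/60 = 529.9 rad/s, so T = P/ω = 110×10³ / 529.9 = 207.6 N·m.
J = πd⁴/32 = π(0.0494)⁴/32 = 5.847×10^-7 m⁴.
τ_max = T·r/J = 207.6 × 0.0247 / 5.847×10^-7 = 8.770×10^6 Pa.

8.77 MPa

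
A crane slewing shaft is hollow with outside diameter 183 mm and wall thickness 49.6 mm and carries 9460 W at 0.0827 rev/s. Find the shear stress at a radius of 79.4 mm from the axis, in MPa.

ω = 2π·0.0827 = 0.5196 rad/s, so T = P/ω = 9460 / 0.5196 = 18210 N·m.
J = π(d_o⁴ − d_i⁴)/32 = π(0.183⁴ − 0.0838⁴)/32 = 1.053×10^-4 m⁴.
Shear stress varies linearly with radius: τ = T·r/J = 18210 × 0.0794 / 1.053×10^-4 = 1.373×10^7 Pa.

13.7 MPa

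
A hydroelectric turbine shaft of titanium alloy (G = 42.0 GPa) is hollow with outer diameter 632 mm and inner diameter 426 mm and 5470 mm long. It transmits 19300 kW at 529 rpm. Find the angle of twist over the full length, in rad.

ω = 2π·529/60 = 55.40 rad/s, so T = P/ω = 19300×10³ / 55.40 = 348400 N·m.
J = π(d_o⁴ − d_i⁴)/32 = π(0.632⁴ − 0.426⁴)/32 = 0.01243 m⁴.
θ = T·L/(G·J) = 348400 × 5.47 / (42.0×10⁹ × 0.01243) = 3.651×10^-3 rad.

0.00365 rad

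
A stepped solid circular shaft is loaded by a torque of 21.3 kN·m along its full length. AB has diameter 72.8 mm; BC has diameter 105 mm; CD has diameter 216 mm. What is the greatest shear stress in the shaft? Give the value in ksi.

Under the same torque, τ_max = 16T/(πd³) is largest where d is smallest — segment AB (d = 72.8 mm).
τ_max = 16·21300/(π·(0.0728)³) = 2.812×10^8 Pa.

40.8 ksi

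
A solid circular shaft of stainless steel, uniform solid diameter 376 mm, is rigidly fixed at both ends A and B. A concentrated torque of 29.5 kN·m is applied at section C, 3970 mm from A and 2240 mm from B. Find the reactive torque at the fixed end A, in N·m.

10600 N·m

With uniform GJ and both ends fixed, compatibility θ_AC = θ_CB gives T_A·a = T_B·b, together with T_A + T_B = T₀.
T_A = T₀·b/(a+b) = 29500·2240/6210 = 10640 N·m; T_B = 18860 N·m.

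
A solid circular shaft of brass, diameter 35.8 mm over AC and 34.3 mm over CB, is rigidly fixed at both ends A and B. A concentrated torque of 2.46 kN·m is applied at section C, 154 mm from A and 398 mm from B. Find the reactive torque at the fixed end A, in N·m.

Compatibility: T_A·a/J_AC = T_B·b/J_CB with T_A + T_B = T₀.
J_AC = 1.61×10^-7 m⁴, J_CB = 1.36×10^-7 m⁴, so T_A = T₀·(J_AC/a)/((J_AC/a)+(J_CB/b)) = 1855 N·m, T_B = 604.9 N·m.

1860 N·m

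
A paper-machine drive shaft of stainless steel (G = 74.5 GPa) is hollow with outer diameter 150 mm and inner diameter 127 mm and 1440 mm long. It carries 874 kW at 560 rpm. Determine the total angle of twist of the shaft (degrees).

0.683°

ω = 2π·560/60 = 58.64 rad/s, so T = P/ω = 874×10³ / 58.64 = 14900 N·m.
J = π(d_o⁴ − d_i⁴)/32 = π(0.150⁴ − 0.127⁴)/32 = 2.416×10^-5 m⁴.
θ = T·L/(G·J) = 14900 × 1.44 / (74.5×10⁹ × 2.416×10^-5) = 0.01192 rad.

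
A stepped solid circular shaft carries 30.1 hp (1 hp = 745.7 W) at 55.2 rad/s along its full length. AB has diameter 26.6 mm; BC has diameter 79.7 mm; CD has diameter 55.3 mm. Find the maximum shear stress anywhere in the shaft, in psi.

ω = 55.2 rad/s, so T = P/ω = 30.1×745.7 / 55.20 = 406.6 N·m.
Under the same torque, τ_max = 16T/(πd³) is largest where d is smallest — segment AB (d = 26.6 mm).
τ_max = 16·406.6/(π·(0.0266)³) = 1.100×10^8 Pa.

16000 psi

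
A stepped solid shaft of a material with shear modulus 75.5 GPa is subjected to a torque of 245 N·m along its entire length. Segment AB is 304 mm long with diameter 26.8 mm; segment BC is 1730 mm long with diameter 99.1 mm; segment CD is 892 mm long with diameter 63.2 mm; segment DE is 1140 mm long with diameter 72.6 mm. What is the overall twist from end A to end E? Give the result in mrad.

23.3 mrad

J_AB = π(0.0268)⁴/32 = 5.06×10^-8 m⁴; J_BC = π(0.0991)⁴/32 = 9.47×10^-6 m⁴; J_CD = π(0.0632)⁴/32 = 1.57×10^-6 m⁴; J_DE = π(0.0726)⁴/32 = 2.73×10^-6 m⁴.
θ = (T/G)·Σ L_i/J_i = (245.0/75.5×10⁹)·(0.304/5.06×10^-8 + 1.73/9.47×10^-6 + 0.892/1.57×10^-6 + 1.14/2.73×10^-6) = 0.02328 rad.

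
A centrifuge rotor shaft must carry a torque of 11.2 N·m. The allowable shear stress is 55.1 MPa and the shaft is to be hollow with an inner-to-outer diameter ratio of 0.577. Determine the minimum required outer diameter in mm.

10.5 mm

For a hollow shaft with d_i/d_o = 0.577: τ_max = 16T/(π d_o³ (1−k⁴)), so d_o = [16T/(π τ_allow (1−k⁴))]^(1/3) = [16·11.20/(π·5.51×10^7·0.8892)]^(1/3) = 0.01052 m.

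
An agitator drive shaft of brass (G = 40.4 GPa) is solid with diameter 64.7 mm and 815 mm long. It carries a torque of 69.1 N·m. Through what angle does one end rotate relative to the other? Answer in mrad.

J = πd⁴/32 = π(0.0647)⁴/32 = 1.720×10^-6 m⁴.
θ = T·L/(G·J) = 69.10 × 0.815 / (40.4×10⁹ × 1.720×10^-6) = 8.103×10^-4 rad.

0.810 mrad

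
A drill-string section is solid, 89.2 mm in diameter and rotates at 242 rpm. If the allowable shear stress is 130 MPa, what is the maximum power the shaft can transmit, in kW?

459 kW

J = πd⁴/32 = π(0.0892)⁴/32 = 6.215×10^-6 m⁴.
T_max = τ_allow·J/r = 1.30×10^8 × 6.215×10^-6 / 0.0446 = 18120 N·m.
ω = 2π·242/60 = 25.34 rad/s, so P_max = T_max·ω = 4.591×10^5 W.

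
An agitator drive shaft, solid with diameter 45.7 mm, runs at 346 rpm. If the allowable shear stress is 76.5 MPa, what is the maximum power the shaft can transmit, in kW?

J = πd⁴/32 = π(0.0457)⁴/32 = 4.282×10^-7 m⁴.
T_max = τ_allow·J/r = 7.65×10^7 × 4.282×10^-7 / 0.0229 = 1434 N·m.
ω = 2π·346/60 = 36.23 rad/s, so P_max = T_max·ω = 5.195×10^4 W.

51.9 kW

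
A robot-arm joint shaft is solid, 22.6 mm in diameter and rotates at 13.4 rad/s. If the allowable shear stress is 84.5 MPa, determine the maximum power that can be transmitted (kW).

J = πd⁴/32 = π(0.0226)⁴/32 = 2.561×10^-8 m⁴.
T_max = τ_allow·J/r = 8.45×10^7 × 2.561×10^-8 / 0.0113 = 191.5 N·m.
ω = 13.4 rad/s, so P_max = T_max·ω = 2566 W.

2.57 kW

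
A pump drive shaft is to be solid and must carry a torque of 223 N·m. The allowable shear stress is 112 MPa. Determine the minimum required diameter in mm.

For a solid shaft τ_max = 16T/(πd³), so d = (16T/(π τ_allow))^(1/3) = (16·223.0/(π·1.12×10^8))^(1/3) = 0.02164 m.

21.6 mm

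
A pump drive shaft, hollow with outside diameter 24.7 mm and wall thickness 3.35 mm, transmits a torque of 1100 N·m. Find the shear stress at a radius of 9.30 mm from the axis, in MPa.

390 MPa

J = π(d_o⁴ − d_i⁴)/32 = π(0.0247⁴ − 0.0180⁴)/32 = 2.624×10^-8 m⁴.
Shear stress varies linearly with radius: τ = T·r/J = 1100 × 0.00930 / 2.624×10^-8 = 3.899×10^8 Pa.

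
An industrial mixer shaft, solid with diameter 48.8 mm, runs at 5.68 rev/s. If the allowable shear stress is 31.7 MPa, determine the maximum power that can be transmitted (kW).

J = πd⁴/32 = π(0.0488)⁴/32 = 5.568×10^-7 m⁴.
T_max = τ_allow·J/r = 3.17×10^7 × 5.568×10^-7 / 0.0244 = 723.4 N·m.
ω = 2π·5.68 = 35.69 rad/s, so P_max = T_max·ω = 2.582×10^4 W.

25.8 kW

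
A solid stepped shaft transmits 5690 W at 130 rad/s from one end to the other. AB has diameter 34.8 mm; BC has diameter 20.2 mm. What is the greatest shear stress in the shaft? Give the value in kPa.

27000 kPa

ω = 130 rad/s, so T = P/ω = 5690 / 130.0 = 43.77 N·m.
Under the same torque, τ_max = 16T/(πd³) is largest where d is smallest — segment BC (d = 20.2 mm).
τ_max = 16·43.77/(π·(0.0202)³) = 2.704×10^7 Pa.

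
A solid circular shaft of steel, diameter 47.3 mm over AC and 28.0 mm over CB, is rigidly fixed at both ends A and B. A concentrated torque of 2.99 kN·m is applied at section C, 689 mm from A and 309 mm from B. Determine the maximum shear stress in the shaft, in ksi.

Compatibility: T_A·a/J_AC = T_B·b/J_CB with T_A + T_B = T₀.
J_AC = 4.91×10^-7 m⁴, J_CB = 6.03×10^-8 m⁴, so T_A = T₀·(J_AC/a)/((J_AC/a)+(J_CB/b)) = 2347 N·m, T_B = 642.7 N·m.
τ in each portion: τ_AC = 1.13×10^8 Pa, τ_CB = 1.49×10^8 Pa; maximum is in CB.
τ_max = T_CB·r/J = 642.7·0.0140/6.03×10^-8 = 1.491×10^8 Pa.

21.6 ksi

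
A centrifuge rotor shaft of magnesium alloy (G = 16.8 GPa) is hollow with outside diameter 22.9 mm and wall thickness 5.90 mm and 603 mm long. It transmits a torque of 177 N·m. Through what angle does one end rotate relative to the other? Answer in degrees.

14.3°

J = π(d_o⁴ − d_i⁴)/32 = π(0.0229⁴ − 0.0111⁴)/32 = 2.551×10^-8 m⁴.
θ = T·L/(G·J) = 177.0 × 0.603 / (16.8×10⁹ × 2.551×10^-8) = 0.2491 rad.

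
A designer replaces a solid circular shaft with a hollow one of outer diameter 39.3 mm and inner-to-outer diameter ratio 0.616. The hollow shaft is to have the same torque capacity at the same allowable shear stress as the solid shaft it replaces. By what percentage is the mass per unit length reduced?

31.2 %

Equal τ_max and T ⇒ the solid shaft needs d_s³ = d_o³(1−k⁴), so d_s = 39.3·(1−0.616⁴)^(1/3) = 37.32 mm.
Area ratio A_h/A_s = d_o²(1−k²)/d_s² = (1−k²)/(1−k⁴)^(2/3) = 0.6883.
Mass saving = 1 − 0.6883 = 31.2 %.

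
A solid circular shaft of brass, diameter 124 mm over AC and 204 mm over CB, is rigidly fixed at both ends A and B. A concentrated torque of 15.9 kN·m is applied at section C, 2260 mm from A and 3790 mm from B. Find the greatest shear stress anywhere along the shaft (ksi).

1.15 ksi

Compatibility: T_A·a/J_AC = T_B·b/J_CB with T_A + T_B = T₀.
J_AC = 2.32×10^-5 m⁴, J_CB = 1.70×10^-4 m⁴, so T_A = T₀·(J_AC/a)/((J_AC/a)+(J_CB/b)) = 2962 N·m, T_B = 12940 N·m.
τ in each portion: τ_AC = 7.91×10^6 Pa, τ_CB = 7.76×10^6 Pa; maximum is in AC.
τ_max = T_AC·r/J = 2962·0.0620/2.32×10^-5 = 7.912×10^6 Pa.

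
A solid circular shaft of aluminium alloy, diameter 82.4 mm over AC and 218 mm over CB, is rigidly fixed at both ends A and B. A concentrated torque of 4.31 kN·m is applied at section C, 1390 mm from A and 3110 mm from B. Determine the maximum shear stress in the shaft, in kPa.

Compatibility: T_A·a/J_AC = T_B·b/J_CB with T_A + T_B = T₀.
J_AC = 4.53×10^-6 m⁴, J_CB = 2.22×10^-4 m⁴, so T_A = T₀·(J_AC/a)/((J_AC/a)+(J_CB/b)) = 188.2 N·m, T_B = 4122 N·m.
τ in each portion: τ_AC = 1.71×10^6 Pa, τ_CB = 2.03×10^6 Pa; maximum is in CB.
τ_max = T_CB·r/J = 4122·0.109/2.22×10^-4 = 2.026×10^6 Pa.

2030 kPa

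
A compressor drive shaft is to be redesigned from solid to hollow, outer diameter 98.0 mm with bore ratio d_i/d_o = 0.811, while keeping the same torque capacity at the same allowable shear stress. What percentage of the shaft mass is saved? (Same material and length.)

Equal τ_max and T ⇒ the solid shaft needs d_s³ = d_o³(1−k⁴), so d_s = 98.0·(1−0.811⁴)^(1/3) = 81.13 mm.
Area ratio A_h/A_s = d_o²(1−k²)/d_s² = (1−k²)/(1−k⁴)^(2/3) = 0.4994.
Mass saving = 1 − 0.4994 = 50.1 %.

50.1 %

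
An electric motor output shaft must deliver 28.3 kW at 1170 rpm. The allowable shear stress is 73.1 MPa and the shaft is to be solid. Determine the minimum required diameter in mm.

ω = 2π·1170/60 = 122.5 rad/s, so T = P/ω = 28.3×10³ / 122.5 = 231.0 N·m.
For a solid shaft τ_max = 16T/(πd³), so d = (16T/(π τ_allow))^(1/3) = (16·231.0/(π·7.31×10^7))^(1/3) = 0.02525 m.

25.2 mm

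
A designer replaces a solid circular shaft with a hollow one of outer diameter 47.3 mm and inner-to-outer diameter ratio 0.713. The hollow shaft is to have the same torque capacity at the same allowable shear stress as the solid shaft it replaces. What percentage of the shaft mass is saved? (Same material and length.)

40.0 %

Equal τ_max and T ⇒ the solid shaft needs d_s³ = d_o³(1−k⁴), so d_s = 47.3·(1−0.713⁴)^(1/3) = 42.81 mm.
Area ratio A_h/A_s = d_o²(1−k²)/d_s² = (1−k²)/(1−k⁴)^(2/3) = 0.6001.
Mass saving = 1 − 0.6001 = 40.0 %.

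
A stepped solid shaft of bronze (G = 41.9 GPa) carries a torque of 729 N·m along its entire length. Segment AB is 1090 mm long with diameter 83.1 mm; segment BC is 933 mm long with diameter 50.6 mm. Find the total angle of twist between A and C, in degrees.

J_AB = π(0.0831)⁴/32 = 4.68×10^-6 m⁴; J_BC = π(0.0506)⁴/32 = 6.44×10^-7 m⁴.
θ = (T/G)·Σ L_i/J_i = (729.0/41.9×10⁹)·(1.09/4.68×10^-6 + 0.933/6.44×10^-7) = 0.02927 rad.

1.68°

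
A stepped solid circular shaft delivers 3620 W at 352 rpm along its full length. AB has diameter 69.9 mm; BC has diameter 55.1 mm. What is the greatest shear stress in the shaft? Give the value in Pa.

2.99e6 Pa

ω = 2π·352/60 = 36.86 rad/s, so T = P/ω = 3620 / 36.86 = 98.21 N·m.
Under the same torque, τ_max = 16T/(πd³) is largest where d is smallest — segment BC (d = 55.1 mm).
τ_max = 16·98.21/(π·(0.0551)³) = 2.990×10^6 Pa.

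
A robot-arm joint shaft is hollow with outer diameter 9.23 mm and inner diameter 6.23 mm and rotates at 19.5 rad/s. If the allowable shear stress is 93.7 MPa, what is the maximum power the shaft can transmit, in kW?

0.224 kW

J = π(d_o⁴ − d_i⁴)/32 = π(0.00923⁴ − 0.00623⁴)/32 = 5.646×10^-10 m⁴.
T_max = τ_allow·J/r = 9.37×10^7 × 5.646×10^-10 / 0.00462 = 11.46 N·m.
ω = 19.5 rad/s, so P_max = T_max·ω = 223.6 W.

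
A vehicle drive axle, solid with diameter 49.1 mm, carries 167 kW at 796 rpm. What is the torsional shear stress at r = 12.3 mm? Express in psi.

ω = 2π·796/60 = 83.36 rad/s, so T = P/ω = 167×10³ / 83.36 = 2003 N·m.
J = πd⁴/32 = π(0.0491)⁴/32 = 5.706×10^-7 m⁴.
Shear stress varies linearly with radius: τ = T·r/J = 2003 × 0.0123 / 5.706×10^-7 = 4.319×10^7 Pa.

6260 psi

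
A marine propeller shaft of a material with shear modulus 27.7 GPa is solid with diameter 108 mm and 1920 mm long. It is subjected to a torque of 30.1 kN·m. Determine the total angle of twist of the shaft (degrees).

8.95°

J = πd⁴/32 = π(0.108)⁴/32 = 1.336×10^-5 m⁴.
θ = T·L/(G·J) = 30100 × 1.92 / (27.7×10⁹ × 1.336×10^-5) = 0.1562 rad.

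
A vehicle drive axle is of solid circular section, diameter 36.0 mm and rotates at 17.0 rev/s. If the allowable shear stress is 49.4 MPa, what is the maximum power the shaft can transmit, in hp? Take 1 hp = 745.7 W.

64.8 hp

J = πd⁴/32 = π(0.0360)⁴/32 = 1.649×10^-7 m⁴.
T_max = τ_allow·J/r = 4.94×10^7 × 1.649×10^-7 / 0.0180 = 452.5 N·m.
ω = 2π·17.0 = 106.8 rad/s, so P_max = T_max·ω = 4.834×10^4 W.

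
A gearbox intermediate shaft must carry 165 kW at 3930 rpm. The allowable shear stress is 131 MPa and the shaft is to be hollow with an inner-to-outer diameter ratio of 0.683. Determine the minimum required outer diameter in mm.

ω = 2π·3930/60 = 411.5 rad/s, so T = P/ω = 165×10³ / 411.5 = 400.9 N·m.
For a hollow shaft with d_i/d_o = 0.683: τ_max = 16T/(π d_o³ (1−k⁴)), so d_o = [16T/(π τ_allow (1−k⁴))]^(1/3) = [16·400.9/(π·1.31×10^8·0.7824)]^(1/3) = 0.02711 m.

27.1 mm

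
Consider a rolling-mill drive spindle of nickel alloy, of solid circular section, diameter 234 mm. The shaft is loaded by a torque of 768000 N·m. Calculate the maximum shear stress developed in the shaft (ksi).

J = πd⁴/32 = π(0.234)⁴/32 = 2.943×10^-4 m⁴.
τ_max = T·r/J = 768000 × 0.117 / 2.943×10^-4 = 3.053×10^8 Pa.

44.3 ksi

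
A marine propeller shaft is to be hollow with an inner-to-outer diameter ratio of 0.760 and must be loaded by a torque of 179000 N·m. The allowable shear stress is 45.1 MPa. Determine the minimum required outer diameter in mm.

312 mm

For a hollow shaft with d_i/d_o = 0.760: τ_max = 16T/(π d_o³ (1−k⁴)), so d_o = [16T/(π τ_allow (1−k⁴))]^(1/3) = [16·179000/(π·4.51×10^7·0.6664)]^(1/3) = 0.3119 m.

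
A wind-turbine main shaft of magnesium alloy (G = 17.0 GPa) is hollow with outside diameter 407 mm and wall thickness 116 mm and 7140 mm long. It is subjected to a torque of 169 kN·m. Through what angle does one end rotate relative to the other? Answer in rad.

J = π(d_o⁴ − d_i⁴)/32 = π(0.407⁴ − 0.175⁴)/32 = 2.602×10^-3 m⁴.
θ = T·L/(G·J) = 169000 × 7.14 / (17.0×10⁹ × 2.602×10^-3) = 0.02728 rad.

0.0273 rad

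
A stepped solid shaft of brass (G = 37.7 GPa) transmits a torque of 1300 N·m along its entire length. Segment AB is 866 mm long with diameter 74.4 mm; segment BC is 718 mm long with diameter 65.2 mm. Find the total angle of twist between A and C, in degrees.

J_AB = π(0.0744)⁴/32 = 3.01×10^-6 m⁴; J_BC = π(0.0652)⁴/32 = 1.77×10^-6 m⁴.
θ = (T/G)·Σ L_i/J_i = (1300/37.7×10⁹)·(0.866/3.01×10^-6 + 0.718/1.77×10^-6) = 0.02388 rad.

1.37°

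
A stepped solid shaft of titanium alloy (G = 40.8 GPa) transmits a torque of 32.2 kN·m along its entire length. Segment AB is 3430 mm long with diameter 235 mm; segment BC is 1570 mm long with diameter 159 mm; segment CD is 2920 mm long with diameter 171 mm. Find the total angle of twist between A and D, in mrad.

J_AB = π(0.235)⁴/32 = 2.99×10^-4 m⁴; J_BC = π(0.159)⁴/32 = 6.27×10^-5 m⁴; J_CD = π(0.171)⁴/32 = 8.39×10^-5 m⁴.
θ = (T/G)·Σ L_i/J_i = (32200/40.8×10⁹)·(3.43/2.99×10^-4 + 1.57/6.27×10^-5 + 2.92/8.39×10^-5) = 0.05624 rad.

56.2 mrad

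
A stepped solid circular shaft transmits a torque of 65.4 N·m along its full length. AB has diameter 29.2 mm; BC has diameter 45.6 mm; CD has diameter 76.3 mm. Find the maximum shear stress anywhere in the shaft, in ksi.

Under the same torque, τ_max = 16T/(πd³) is largest where d is smallest — segment AB (d = 29.2 mm).
τ_max = 16·65.40/(π·(0.0292)³) = 1.338×10^7 Pa.

1.94 ksi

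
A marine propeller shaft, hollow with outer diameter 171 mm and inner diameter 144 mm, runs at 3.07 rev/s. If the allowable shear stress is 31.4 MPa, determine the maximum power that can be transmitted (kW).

296 kW

J = π(d_o⁴ − d_i⁴)/32 = π(0.171⁴ − 0.144⁴)/32 = 4.173×10^-5 m⁴.
T_max = τ_allow·J/r = 3.14×10^7 × 4.173×10^-5 / 0.0855 = 15330 N·m.
ω = 2π·3.07 = 19.29 rad/s, so P_max = T_max·ω = 2.956×10^5 W.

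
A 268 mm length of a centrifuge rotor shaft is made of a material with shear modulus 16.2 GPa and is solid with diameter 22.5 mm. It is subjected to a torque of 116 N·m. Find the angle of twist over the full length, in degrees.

4.37°

J = πd⁴/32 = π(0.0225)⁴/32 = 2.516×10^-8 m⁴.
θ = T·L/(G·J) = 116.0 × 0.268 / (16.2×10⁹ × 2.516×10^-8) = 0.07627 rad.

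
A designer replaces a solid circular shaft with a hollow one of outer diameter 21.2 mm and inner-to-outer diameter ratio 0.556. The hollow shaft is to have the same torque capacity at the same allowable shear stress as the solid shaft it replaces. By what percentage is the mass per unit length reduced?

Equal τ_max and T ⇒ the solid shaft needs d_s³ = d_o³(1−k⁴), so d_s = 21.2·(1−0.556⁴)^(1/3) = 20.50 mm.
Area ratio A_h/A_s = d_o²(1−k²)/d_s² = (1−k²)/(1−k⁴)^(2/3) = 0.7387.
Mass saving = 1 − 0.7387 = 26.1 %.

26.1 %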